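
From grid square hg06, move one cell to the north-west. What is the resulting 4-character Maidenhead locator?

GG97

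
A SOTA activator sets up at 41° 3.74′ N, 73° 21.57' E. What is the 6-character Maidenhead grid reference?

MN61qb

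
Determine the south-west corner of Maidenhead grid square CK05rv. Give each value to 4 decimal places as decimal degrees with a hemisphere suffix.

Field C=2, K=10: +2·20° lon, +10·10° lat → SW at lon -140°, lat 10°.
Square 0, 5: +0·2° lon, +5·1° lat → SW at lon -140°, lat 15°.
Subsquare r=17, v=21: +17·0.0833333° lon, +21·0.0416667° lat → SW at lon -138.583°, lat 15.875°.
latitude 15.8750° N, longitude 138.5833° W.

15.8750° N, 138.5833° W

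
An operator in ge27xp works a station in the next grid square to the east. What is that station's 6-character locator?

GE37ap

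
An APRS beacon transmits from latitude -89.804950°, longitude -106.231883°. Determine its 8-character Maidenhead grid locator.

DA60ve26

Add 180° to longitude and 90° to latitude: 73.76812, 0.19505.
Field: 73.76812/20 → 3 → D, 0.19505/10 → 0 → A; chars DA.
Square: 13.76812/2 → 6, 0.19505/1 → 0; chars 60.
Subsquare: 1.76812/0.0833333 → 21 → v, 0.19505/0.0416667 → 4 → e; chars ve.
Extended square: 0.01812/0.00833333 → 2, 0.02838/0.00416667 → 6; chars 26.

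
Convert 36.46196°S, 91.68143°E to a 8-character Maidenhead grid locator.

Shift to the Maidenhead origin (180°W, 90°S): lon 271.68143, lat 53.53804.
Field: lon ⌊271.68143/20⌋ = 13 → N; lat ⌊53.53804/10⌋ = 5 → F.
Square: lon ⌊11.68143/2⌋ = 5; lat ⌊3.53804/1⌋ = 3.
Subsquare: lon ⌊1.68143/0.0833333⌋ = 20 → u; lat ⌊0.53804/0.0416667⌋ = 12 → m.
Extended square: lon ⌊0.01476/0.00833333⌋ = 1; lat ⌊0.03804/0.00416667⌋ = 9.

NF53um19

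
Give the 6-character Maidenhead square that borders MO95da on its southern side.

MO94dx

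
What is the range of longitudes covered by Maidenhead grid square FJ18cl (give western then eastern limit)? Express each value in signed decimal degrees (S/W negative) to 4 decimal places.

-77.8333, -77.7500

Field F=5, J=9: +5·20° lon, +9·10° lat → SW at lon -80°, lat 0°.
Square 1, 8: +1·2° lon, +8·1° lat → SW at lon -78°, lat 8°.
Subsquare c=2, l=11: +2·0.0833333° lon, +11·0.0416667° lat → SW at lon -77.8333°, lat 8.45833°.
Cell spans 0.0833333° lon × 0.0416667° lat.
west -77.8333, east -77.7500.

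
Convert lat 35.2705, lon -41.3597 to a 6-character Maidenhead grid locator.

GM95hg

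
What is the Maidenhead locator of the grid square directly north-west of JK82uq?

JK82tr

Longitude subsquare u = 20; −1 → 19 = t.
Latitude subsquare q = 16; +1 → 17 = r.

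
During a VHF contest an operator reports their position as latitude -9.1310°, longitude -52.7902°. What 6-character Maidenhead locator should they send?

Shift to the Maidenhead origin (180°W, 90°S): lon 127.2098, lat 80.8690.
Field: lon ⌊127.2098/20⌋ = 6 → G; lat ⌊80.8690/10⌋ = 8 → I.
Square: lon ⌊7.2098/2⌋ = 3; lat ⌊0.8690/1⌋ = 0.
Subsquare: lon ⌊1.2098/0.0833333⌋ = 14 → o; lat ⌊0.8690/0.0416667⌋ = 20 → u.

GI30ou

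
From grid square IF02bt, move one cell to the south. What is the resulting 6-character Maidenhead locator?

IF02bs

Latitude subsquare t = 19; −1 → 18 = s.
The longitude characters are unchanged.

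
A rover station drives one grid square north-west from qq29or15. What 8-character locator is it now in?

QQ29or06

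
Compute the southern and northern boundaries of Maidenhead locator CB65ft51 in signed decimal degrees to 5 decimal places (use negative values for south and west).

Field C=2, B=1: +2·20° lon, +1·10° lat → SW at lon -140°, lat -80°.
Square 6, 5: +6·2° lon, +5·1° lat → SW at lon -128°, lat -75°.
Subsquare f=5, t=19: +5·0.0833333° lon, +19·0.0416667° lat → SW at lon -127.583°, lat -74.2083°.
Extended square 5, 1: +5·0.00833333° lon, +1·0.00416667° lat → SW at lon -127.542°, lat -74.2042°.
Cell spans 0.00833333° lon × 0.00416667° lat.
south -74.20417, north -74.20000.

-74.20417, -74.20000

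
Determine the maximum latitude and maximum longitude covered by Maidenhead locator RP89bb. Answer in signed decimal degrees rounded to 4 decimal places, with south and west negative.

Field R=17, P=15: +17·20° lon, +15·10° lat → SW at lon 160°, lat 60°.
Square 8, 9: +8·2° lon, +9·1° lat → SW at lon 176°, lat 69°.
Subsquare b=1, b=1: +1·0.0833333° lon, +1·0.0416667° lat → SW at lon 176.083°, lat 69.0417°.
Cell spans 0.0833333° lon × 0.0416667° lat. NE corner is SW corner plus one full cell.
latitude 69.0833, longitude 176.1667.

69.0833, 176.1667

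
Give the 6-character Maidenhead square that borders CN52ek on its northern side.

Latitude subsquare k = 10; +1 → 11 = l.
The longitude characters are unchanged.

CN52el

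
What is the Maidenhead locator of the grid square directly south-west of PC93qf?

PC93pe

Longitude subsquare q = 16; −1 → 15 = p.
Latitude subsquare f = 5; −1 → 4 = e.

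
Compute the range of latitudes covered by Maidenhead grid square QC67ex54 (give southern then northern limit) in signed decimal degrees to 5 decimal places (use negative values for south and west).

-62.02500, -62.02083

Field Q=16, C=2: +16·20° lon, +2·10° lat → SW at lon 140°, lat -70°.
Square 6, 7: +6·2° lon, +7·1° lat → SW at lon 152°, lat -63°.
Subsquare e=4, x=23: +4·0.0833333° lon, +23·0.0416667° lat → SW at lon 152.333°, lat -62.0417°.
Extended square 5, 4: +5·0.00833333° lon, +4·0.00416667° lat → SW at lon 152.375°, lat -62.025°.
Cell spans 0.00833333° lon × 0.00416667° lat.
south -62.02500, north -62.02083.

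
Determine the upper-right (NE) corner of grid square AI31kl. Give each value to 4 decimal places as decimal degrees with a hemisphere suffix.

8.5000° S, 173.0833° W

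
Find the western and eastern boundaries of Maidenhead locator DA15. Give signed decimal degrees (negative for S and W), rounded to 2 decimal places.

Field D=3, A=0: +3·20° lon, +0·10° lat → SW at lon -120°, lat -90°.
Square 1, 5: +1·2° lon, +5·1° lat → SW at lon -118°, lat -85°.
Cell spans 2° lon × 1° lat.
west -118.00, east -116.00.

-118.00, -116.00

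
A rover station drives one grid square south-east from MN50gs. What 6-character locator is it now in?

MN50hr

Longitude subsquare g = 6; +1 → 7 = h.
Latitude subsquare s = 18; −1 → 17 = r.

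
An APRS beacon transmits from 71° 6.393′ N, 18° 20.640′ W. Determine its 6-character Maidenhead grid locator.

IQ01tc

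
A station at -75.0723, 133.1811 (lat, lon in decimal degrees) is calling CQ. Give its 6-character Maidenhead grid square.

PB64ow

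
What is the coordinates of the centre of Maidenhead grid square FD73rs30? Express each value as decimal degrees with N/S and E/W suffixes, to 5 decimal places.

Field F=5, D=3: +5·20° lon, +3·10° lat → SW at lon -80°, lat -60°.
Square 7, 3: +7·2° lon, +3·1° lat → SW at lon -66°, lat -57°.
Subsquare r=17, s=18: +17·0.0833333° lon, +18·0.0416667° lat → SW at lon -64.5833°, lat -56.25°.
Extended square 3, 0: +3·0.00833333° lon, +0·0.00416667° lat → SW at lon -64.5583°, lat -56.25°.
Cell spans 0.00833333° lon × 0.00416667° lat. Centre is SW corner plus half of each.
latitude 56.24792° S, longitude 64.55417° W.

56.24792° S, 64.55417° W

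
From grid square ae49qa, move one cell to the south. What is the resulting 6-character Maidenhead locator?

AE48qx

Latitude subsquare a = 0; −1 → -1, wraps to 23 = x, carry into square.
Latitude square 9; −1 → 8.
The longitude characters are unchanged.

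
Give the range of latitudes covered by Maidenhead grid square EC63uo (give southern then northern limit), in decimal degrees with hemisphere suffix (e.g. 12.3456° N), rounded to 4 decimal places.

Field E=4, C=2: +4·20° lon, +2·10° lat → SW at lon -100°, lat -70°.
Square 6, 3: +6·2° lon, +3·1° lat → SW at lon -88°, lat -67°.
Subsquare u=20, o=14: +20·0.0833333° lon, +14·0.0416667° lat → SW at lon -86.3333°, lat -66.4167°.
Cell spans 0.0833333° lon × 0.0416667° lat.
south 66.4167° S, north 66.3750° S.

66.4167° S, 66.3750° S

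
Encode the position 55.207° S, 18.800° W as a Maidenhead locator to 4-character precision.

Add 180° to longitude and 90° to latitude: 161.20, 34.79.
Field: 161.20/20 → 8 → I, 34.79/10 → 3 → D; chars ID.
Square: 1.20/2 → 0, 4.79/1 → 4; chars 04.

ID04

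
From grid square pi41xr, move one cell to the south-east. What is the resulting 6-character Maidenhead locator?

Longitude subsquare x = 23; +1 → 24, wraps to 0 = a, carry into square.
Longitude square 4; +1 → 5.
Latitude subsquare r = 17; −1 → 16 = q.

PI51aq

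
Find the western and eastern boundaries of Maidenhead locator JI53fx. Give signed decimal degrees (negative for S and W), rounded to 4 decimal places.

10.4167, 10.5000

Field J=9, I=8: +9·20° lon, +8·10° lat → SW at lon 0°, lat -10°.
Square 5, 3: +5·2° lon, +3·1° lat → SW at lon 10°, lat -7°.
Subsquare f=5, x=23: +5·0.0833333° lon, +23·0.0416667° lat → SW at lon 10.4167°, lat -6.04167°.
Cell spans 0.0833333° lon × 0.0416667° lat.
west 10.4167, east 10.5000.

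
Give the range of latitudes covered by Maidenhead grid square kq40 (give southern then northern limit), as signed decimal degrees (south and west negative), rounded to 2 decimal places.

70.00, 71.00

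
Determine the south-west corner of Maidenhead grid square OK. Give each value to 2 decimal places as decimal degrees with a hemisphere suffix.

Field O=14, K=10: +14·20° lon, +10·10° lat → SW at lon 100°, lat 10°.
latitude 10.00° N, longitude 100.00° E.

10.00° N, 100.00° E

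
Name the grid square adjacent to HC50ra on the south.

HB59rx

Latitude subsquare a = 0; −1 → -1, wraps to 23 = x, carry into square.
Latitude square 0; −1 → -1, wraps to 9, carry into field.
Latitude field C = 2; −1 → 1 = B.
The longitude characters are unchanged.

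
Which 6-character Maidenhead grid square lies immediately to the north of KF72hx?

KF73ha

Latitude subsquare x = 23; +1 → 24, wraps to 0 = a, carry into square.
Latitude square 2; +1 → 3.
The longitude characters are unchanged.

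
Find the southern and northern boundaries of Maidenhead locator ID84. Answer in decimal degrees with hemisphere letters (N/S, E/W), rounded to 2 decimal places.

56.00° S, 55.00° S

Field I=8, D=3: +8·20° lon, +3·10° lat → SW at lon -20°, lat -60°.
Square 8, 4: +8·2° lon, +4·1° lat → SW at lon -4°, lat -56°.
Cell spans 2° lon × 1° lat.
south 56.00° S, north 55.00° S.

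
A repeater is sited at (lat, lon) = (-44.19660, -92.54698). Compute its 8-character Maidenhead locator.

Add 180° to longitude and 90° to latitude: 87.45302, 45.80340.
Field: 87.45302/20 → 4 → E, 45.80340/10 → 4 → E; chars EE.
Square: 7.45302/2 → 3, 5.80340/1 → 5; chars 35.
Subsquare: 1.45302/0.0833333 → 17 → r, 0.80340/0.0416667 → 19 → t; chars rt.
Extended square: 0.03635/0.00833333 → 4, 0.01173/0.00416667 → 2; chars 42.

EE35rt42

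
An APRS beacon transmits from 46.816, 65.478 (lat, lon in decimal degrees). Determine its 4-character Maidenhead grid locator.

MN26

Add 180° to longitude and 90° to latitude: 245.48, 136.82.
Field: lon ⌊245.48/20⌋ = 12 → M; lat ⌊136.82/10⌋ = 13 → N.
Square: lon ⌊5.48/2⌋ = 2; lat ⌊6.82/1⌋ = 6.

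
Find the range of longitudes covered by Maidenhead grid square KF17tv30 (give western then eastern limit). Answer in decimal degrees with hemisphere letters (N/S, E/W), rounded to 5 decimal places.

Field K=10, F=5: +10·20° lon, +5·10° lat → SW at lon 20°, lat -40°.
Square 1, 7: +1·2° lon, +7·1° lat → SW at lon 22°, lat -33°.
Subsquare t=19, v=21: +19·0.0833333° lon, +21·0.0416667° lat → SW at lon 23.5833°, lat -32.125°.
Extended square 3, 0: +3·0.00833333° lon, +0·0.00416667° lat → SW at lon 23.6083°, lat -32.125°.
Cell spans 0.00833333° lon × 0.00416667° lat.
west 23.60833° E, east 23.61667° E.

23.60833° E, 23.61667° E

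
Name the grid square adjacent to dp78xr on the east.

DP88ar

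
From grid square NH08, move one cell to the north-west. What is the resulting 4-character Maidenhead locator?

MH99

Longitude square 0; −1 → -1, wraps to 9, carry into field.
Longitude field N = 13; −1 → 12 = M.
Latitude square 8; +1 → 9.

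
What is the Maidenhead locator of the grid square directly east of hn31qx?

Longitude subsquare q = 16; +1 → 17 = r.
The latitude characters are unchanged.

HN31rx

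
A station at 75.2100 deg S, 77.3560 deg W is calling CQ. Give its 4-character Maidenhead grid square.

FB14

Add 180° to longitude and 90° to latitude: 102.64, 14.79.
Field: lon ⌊102.64/20⌋ = 5 → F; lat ⌊14.79/10⌋ = 1 → B.
Square: lon ⌊2.64/2⌋ = 1; lat ⌊4.79/1⌋ = 4.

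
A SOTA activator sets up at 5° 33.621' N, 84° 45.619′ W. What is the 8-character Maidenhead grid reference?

EJ75on84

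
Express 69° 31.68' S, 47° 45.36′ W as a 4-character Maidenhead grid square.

GC60

Offset from 180°W / 90°S: lon 132.24°, lat 20.47°.
Field (20°×10°, letters A–R): 132.24/20 → 6 → G, 20.47/10 → 2 → C; chars GC.
Square (2°×1°, digits 0–9): 12.24/2 → 6, 0.47/1 → 0; chars 60.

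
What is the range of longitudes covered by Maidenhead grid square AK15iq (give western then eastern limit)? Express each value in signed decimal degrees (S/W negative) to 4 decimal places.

-177.3333, -177.2500

Field A=0, K=10: +0·20° lon, +10·10° lat → SW at lon -180°, lat 10°.
Square 1, 5: +1·2° lon, +5·1° lat → SW at lon -178°, lat 15°.
Subsquare i=8, q=16: +8·0.0833333° lon, +16·0.0416667° lat → SW at lon -177.333°, lat 15.6667°.
Cell spans 0.0833333° lon × 0.0416667° lat.
west -177.3333, east -177.2500.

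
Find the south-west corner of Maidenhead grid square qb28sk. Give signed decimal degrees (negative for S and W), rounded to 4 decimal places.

-71.5833, 145.5000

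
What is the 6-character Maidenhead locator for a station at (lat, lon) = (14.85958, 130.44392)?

Offset from 180°W / 90°S: lon 310.4439°, lat 104.8596°.
Field: lon ⌊310.4439/20⌋ = 15 → P; lat ⌊104.8596/10⌋ = 10 → K.
Square: lon ⌊10.4439/2⌋ = 5; lat ⌊4.8596/1⌋ = 4.
Subsquare: lon ⌊0.4439/0.0833333⌋ = 5 → f; lat ⌊0.8596/0.0416667⌋ = 20 → u.

PK54fu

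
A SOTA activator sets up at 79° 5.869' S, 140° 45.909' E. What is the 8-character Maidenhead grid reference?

Shift to the Maidenhead origin (180°W, 90°S): lon 320.76515, lat 10.90218.
Field: 320.76515/20 → 16 → Q, 10.90218/10 → 1 → B; chars QB.
Square: 0.76515/2 → 0, 0.90218/1 → 0; chars 00.
Subsquare: 0.76515/0.0833333 → 9 → j, 0.90218/0.0416667 → 21 → v; chars jv.
Extended square: 0.01515/0.00833333 → 1, 0.02718/0.00416667 → 6; chars 16.

QB00jv16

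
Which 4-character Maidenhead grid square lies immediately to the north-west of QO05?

Longitude square 0; −1 → -1, wraps to 9, carry into field.
Longitude field Q = 16; −1 → 15 = P.
Latitude square 5; +1 → 6.

PO96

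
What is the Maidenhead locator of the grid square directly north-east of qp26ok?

QP26pl

Longitude subsquare o = 14; +1 → 15 = p.
Latitude subsquare k = 10; +1 → 11 = l.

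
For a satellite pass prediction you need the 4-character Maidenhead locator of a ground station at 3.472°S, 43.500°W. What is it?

Add 180° to longitude and 90° to latitude: 136.50, 86.53.
Field: lon ⌊136.50/20⌋ = 6 → G; lat ⌊86.53/10⌋ = 8 → I.
Square: lon ⌊16.50/2⌋ = 8; lat ⌊6.53/1⌋ = 6.

GI86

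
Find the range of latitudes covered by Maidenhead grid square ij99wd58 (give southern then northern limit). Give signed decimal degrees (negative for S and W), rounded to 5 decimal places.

Field I=8, J=9: +8·20° lon, +9·10° lat → SW at lon -20°, lat 0°.
Square 9, 9: +9·2° lon, +9·1° lat → SW at lon -2°, lat 9°.
Subsquare w=22, d=3: +22·0.0833333° lon, +3·0.0416667° lat → SW at lon -0.166667°, lat 9.125°.
Extended square 5, 8: +5·0.00833333° lon, +8·0.00416667° lat → SW at lon -0.125°, lat 9.15833°.
Cell spans 0.00833333° lon × 0.00416667° lat.
south 9.15833, north 9.16250.

9.15833, 9.16250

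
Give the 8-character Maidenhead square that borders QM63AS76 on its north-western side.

QM63as67

Longitude extended square 7; −1 → 6.
Latitude extended square 6; +1 → 7.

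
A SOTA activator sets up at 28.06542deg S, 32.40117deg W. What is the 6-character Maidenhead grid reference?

HG31tw

Offset from 180°W / 90°S: lon 147.5988°, lat 61.9346°.
Field: lon ⌊147.5988/20⌋ = 7 → H; lat ⌊61.9346/10⌋ = 6 → G.
Square: lon ⌊7.5988/2⌋ = 3; lat ⌊1.9346/1⌋ = 1.
Subsquare: lon ⌊1.5988/0.0833333⌋ = 19 → t; lat ⌊0.9346/0.0416667⌋ = 22 → w.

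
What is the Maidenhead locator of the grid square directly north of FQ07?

FQ08

Latitude square 7; +1 → 8.
The longitude characters are unchanged.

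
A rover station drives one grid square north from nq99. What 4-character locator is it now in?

Latitude square 9; +1 → 10, wraps to 0, carry into field.
Latitude field Q = 16; +1 → 17 = R.
The longitude characters are unchanged.

NR90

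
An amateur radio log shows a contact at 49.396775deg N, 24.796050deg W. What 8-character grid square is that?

Add 180° to longitude and 90° to latitude: 155.20395, 139.39677.
Field: 155.20395/20 → 7 → H, 139.39677/10 → 13 → N; chars HN.
Square: 15.20395/2 → 7, 9.39677/1 → 9; chars 79.
Subsquare: 1.20395/0.0833333 → 14 → o, 0.39677/0.0416667 → 9 → j; chars oj.
Extended square: 0.03728/0.00833333 → 4, 0.02177/0.00416667 → 5; chars 45.

HN79oj45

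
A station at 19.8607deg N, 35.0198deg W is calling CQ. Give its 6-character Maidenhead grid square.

Offset from 180°W / 90°S: lon 144.9802°, lat 109.8607°.
Field: lon ⌊144.9802/20⌋ = 7 → H; lat ⌊109.8607/10⌋ = 10 → K.
Square: lon ⌊4.9802/2⌋ = 2; lat ⌊9.8607/1⌋ = 9.
Subsquare: lon ⌊0.9802/0.0833333⌋ = 11 → l; lat ⌊0.8607/0.0416667⌋ = 20 → u.

HK29lu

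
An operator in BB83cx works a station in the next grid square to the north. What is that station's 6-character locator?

BB84ca

Latitude subsquare x = 23; +1 → 24, wraps to 0 = a, carry into square.
Latitude square 3; +1 → 4.
The longitude characters are unchanged.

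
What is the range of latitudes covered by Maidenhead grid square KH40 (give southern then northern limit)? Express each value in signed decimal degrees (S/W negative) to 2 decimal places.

-20.00, -19.00

Field K=10, H=7: +10·20° lon, +7·10° lat → SW at lon 20°, lat -20°.
Square 4, 0: +4·2° lon, +0·1° lat → SW at lon 28°, lat -20°.
Cell spans 2° lon × 1° lat.
south -20.00, north -19.00.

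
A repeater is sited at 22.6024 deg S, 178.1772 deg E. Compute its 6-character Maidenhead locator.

Shift to the Maidenhead origin (180°W, 90°S): lon 358.1772, lat 67.3976.
Field: lon ⌊358.1772/20⌋ = 17 → R; lat ⌊67.3976/10⌋ = 6 → G.
Square: lon ⌊18.1772/2⌋ = 9; lat ⌊7.3976/1⌋ = 7.
Subsquare: lon ⌊0.1772/0.0833333⌋ = 2 → c; lat ⌊0.3976/0.0416667⌋ = 9 → j.

RG97cj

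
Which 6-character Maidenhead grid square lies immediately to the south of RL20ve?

RL20vd

Latitude subsquare e = 4; −1 → 3 = d.
The longitude characters are unchanged.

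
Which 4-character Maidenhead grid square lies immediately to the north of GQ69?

Latitude square 9; +1 → 10, wraps to 0, carry into field.
Latitude field Q = 16; +1 → 17 = R.
The longitude characters are unchanged.

GR60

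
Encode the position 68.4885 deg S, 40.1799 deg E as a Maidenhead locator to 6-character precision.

LC01cm

Offset from 180°W / 90°S: lon 220.1799°, lat 21.5115°.
Field (20°×10°, letters A–R): 220.1799/20 → 11 → L, 21.5115/10 → 2 → C; chars LC.
Square (2°×1°, digits 0–9): 0.1799/2 → 0, 1.5115/1 → 1; chars 01.
Subsquare (5′×2.5′, letters a–x): 0.1799/0.0833333 → 2 → c, 0.5115/0.0416667 → 12 → m; chars cm.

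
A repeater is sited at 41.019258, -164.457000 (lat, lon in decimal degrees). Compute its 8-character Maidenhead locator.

Offset from 180°W / 90°S: lon 15.54300°, lat 131.01926°.
Field: lon ⌊15.54300/20⌋ = 0 → A; lat ⌊131.01926/10⌋ = 13 → N.
Square: lon ⌊15.54300/2⌋ = 7; lat ⌊1.01926/1⌋ = 1.
Subsquare: lon ⌊1.54300/0.0833333⌋ = 18 → s; lat ⌊0.01926/0.0416667⌋ = 0 → a.
Extended square: lon ⌊0.04300/0.00833333⌋ = 5; lat ⌊0.01926/0.00416667⌋ = 4.

AN71sa54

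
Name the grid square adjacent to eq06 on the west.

DQ96

Longitude square 0; −1 → -1, wraps to 9, carry into field.
Longitude field E = 4; −1 → 3 = D.
The latitude characters are unchanged.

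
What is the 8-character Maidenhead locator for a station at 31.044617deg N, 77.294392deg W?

FM11ib40

Shift to the Maidenhead origin (180°W, 90°S): lon 102.70561, lat 121.04462.
Field: 102.70561/20 → 5 → F, 121.04462/10 → 12 → M; chars FM.
Square: 2.70561/2 → 1, 1.04462/1 → 1; chars 11.
Subsquare: 0.70561/0.0833333 → 8 → i, 0.04462/0.0416667 → 1 → b; chars ib.
Extended square: 0.03894/0.00833333 → 4, 0.00295/0.00416667 → 0; chars 40.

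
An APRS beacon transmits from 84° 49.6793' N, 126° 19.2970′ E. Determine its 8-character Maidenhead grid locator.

Offset from 180°W / 90°S: lon 306.32162°, lat 174.82799°.
Field: lon ⌊306.32162/20⌋ = 15 → P; lat ⌊174.82799/10⌋ = 17 → R.
Square: lon ⌊6.32162/2⌋ = 3; lat ⌊4.82799/1⌋ = 4.
Subsquare: lon ⌊0.32162/0.0833333⌋ = 3 → d; lat ⌊0.82799/0.0416667⌋ = 19 → t.
Extended square: lon ⌊0.07162/0.00833333⌋ = 8; lat ⌊0.03632/0.00416667⌋ = 8.

PR34dt88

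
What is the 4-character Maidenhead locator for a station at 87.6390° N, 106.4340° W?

DR67

Shift to the Maidenhead origin (180°W, 90°S): lon 73.57, lat 177.64.
Field: lon ⌊73.57/20⌋ = 3 → D; lat ⌊177.64/10⌋ = 17 → R.
Square: lon ⌊13.57/2⌋ = 6; lat ⌊7.64/1⌋ = 7.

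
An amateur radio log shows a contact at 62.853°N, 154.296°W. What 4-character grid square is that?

BP22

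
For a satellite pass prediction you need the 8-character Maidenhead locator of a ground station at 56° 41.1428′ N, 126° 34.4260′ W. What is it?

CO66rq14

Offset from 180°W / 90°S: lon 53.42623°, lat 146.68571°.
Field: lon ⌊53.42623/20⌋ = 2 → C; lat ⌊146.68571/10⌋ = 14 → O.
Square: lon ⌊13.42623/2⌋ = 6; lat ⌊6.68571/1⌋ = 6.
Subsquare: lon ⌊1.42623/0.0833333⌋ = 17 → r; lat ⌊0.68571/0.0416667⌋ = 16 → q.
Extended square: lon ⌊0.00957/0.00833333⌋ = 1; lat ⌊0.01905/0.00416667⌋ = 4.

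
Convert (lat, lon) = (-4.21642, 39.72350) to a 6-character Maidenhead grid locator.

Add 180° to longitude and 90° to latitude: 219.7235, 85.7836.
Field: lon ⌊219.7235/20⌋ = 10 → K; lat ⌊85.7836/10⌋ = 8 → I.
Square: lon ⌊19.7235/2⌋ = 9; lat ⌊5.7836/1⌋ = 5.
Subsquare: lon ⌊1.7235/0.0833333⌋ = 20 → u; lat ⌊0.7836/0.0416667⌋ = 18 → s.

KI95us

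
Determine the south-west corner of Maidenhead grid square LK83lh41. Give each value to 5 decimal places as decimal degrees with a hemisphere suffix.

Field L=11, K=10: +11·20° lon, +10·10° lat → SW at lon 40°, lat 10°.
Square 8, 3: +8·2° lon, +3·1° lat → SW at lon 56°, lat 13°.
Subsquare l=11, h=7: +11·0.0833333° lon, +7·0.0416667° lat → SW at lon 56.9167°, lat 13.2917°.
Extended square 4, 1: +4·0.00833333° lon, +1·0.00416667° lat → SW at lon 56.95°, lat 13.2958°.
latitude 13.29583° N, longitude 56.95000° E.

13.29583° N, 56.95000° E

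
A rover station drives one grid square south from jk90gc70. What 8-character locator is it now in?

JK90gb79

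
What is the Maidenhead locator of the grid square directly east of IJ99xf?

Longitude subsquare x = 23; +1 → 24, wraps to 0 = a, carry into square.
Longitude square 9; +1 → 10, wraps to 0, carry into field.
Longitude field I = 8; +1 → 9 = J.
The latitude characters are unchanged.

JJ09af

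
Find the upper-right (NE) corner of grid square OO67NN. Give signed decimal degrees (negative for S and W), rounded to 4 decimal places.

57.5833, 113.1667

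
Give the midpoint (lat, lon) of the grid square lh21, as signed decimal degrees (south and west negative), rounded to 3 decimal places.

Field L=11, H=7: +11·20° lon, +7·10° lat → SW at lon 40°, lat -20°.
Square 2, 1: +2·2° lon, +1·1° lat → SW at lon 44°, lat -19°.
Cell spans 2° lon × 1° lat. Centre is SW corner plus half of each.
latitude -18.500, longitude 45.000.

-18.500, 45.000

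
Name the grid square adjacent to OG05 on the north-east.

OG16

Longitude square 0; +1 → 1.
Latitude square 5; +1 → 6.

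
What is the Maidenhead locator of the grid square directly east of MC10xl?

Longitude subsquare x = 23; +1 → 24, wraps to 0 = a, carry into square.
Longitude square 1; +1 → 2.
The latitude characters are unchanged.

MC20al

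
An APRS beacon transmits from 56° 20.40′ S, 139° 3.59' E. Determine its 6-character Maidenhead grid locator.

Shift to the Maidenhead origin (180°W, 90°S): lon 319.0598, lat 33.6600.
Field: 319.0598/20 → 15 → P, 33.6600/10 → 3 → D; chars PD.
Square: 19.0598/2 → 9, 3.6600/1 → 3; chars 93.
Subsquare: 1.0598/0.0833333 → 12 → m, 0.6600/0.0416667 → 15 → p; chars mp.

PD93mp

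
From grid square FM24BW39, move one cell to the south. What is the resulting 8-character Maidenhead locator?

FM24bw38

Latitude extended square 9; −1 → 8.
The longitude characters are unchanged.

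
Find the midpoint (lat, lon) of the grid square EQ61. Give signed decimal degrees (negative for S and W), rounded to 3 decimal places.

Field E=4, Q=16: +4·20° lon, +16·10° lat → SW at lon -100°, lat 70°.
Square 6, 1: +6·2° lon, +1·1° lat → SW at lon -88°, lat 71°.
Cell spans 2° lon × 1° lat. Centre is SW corner plus half of each.
latitude 71.500, longitude -87.000.

71.500, -87.000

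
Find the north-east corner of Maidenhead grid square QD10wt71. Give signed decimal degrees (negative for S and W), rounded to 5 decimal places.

-59.20000, 143.90000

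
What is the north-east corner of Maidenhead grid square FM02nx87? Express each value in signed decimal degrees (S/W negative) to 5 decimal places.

Field F=5, M=12: +5·20° lon, +12·10° lat → SW at lon -80°, lat 30°.
Square 0, 2: +0·2° lon, +2·1° lat → SW at lon -80°, lat 32°.
Subsquare n=13, x=23: +13·0.0833333° lon, +23·0.0416667° lat → SW at lon -78.9167°, lat 32.9583°.
Extended square 8, 7: +8·0.00833333° lon, +7·0.00416667° lat → SW at lon -78.85°, lat 32.9875°.
Cell spans 0.00833333° lon × 0.00416667° lat. NE corner is SW corner plus one full cell.
latitude 32.99167, longitude -78.84167.

32.99167, -78.84167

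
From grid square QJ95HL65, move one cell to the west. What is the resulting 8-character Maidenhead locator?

QJ95hl55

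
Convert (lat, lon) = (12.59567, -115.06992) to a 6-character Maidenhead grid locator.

DK22lo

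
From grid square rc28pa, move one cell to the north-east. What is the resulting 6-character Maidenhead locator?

RC28qb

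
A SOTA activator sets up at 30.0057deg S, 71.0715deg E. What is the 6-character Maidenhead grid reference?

MF59mx

Shift to the Maidenhead origin (180°W, 90°S): lon 251.0715, lat 59.9943.
Field: 251.0715/20 → 12 → M, 59.9943/10 → 5 → F; chars MF.
Square: 11.0715/2 → 5, 9.9943/1 → 9; chars 59.
Subsquare: 1.0715/0.0833333 → 12 → m, 0.9943/0.0416667 → 23 → x; chars mx.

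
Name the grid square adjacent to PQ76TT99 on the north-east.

PQ76uu00

Longitude extended square 9; +1 → 10, wraps to 0, carry into subsquare.
Longitude subsquare t = 19; +1 → 20 = u.
Latitude extended square 9; +1 → 10, wraps to 0, carry into subsquare.
Latitude subsquare t = 19; +1 → 20 = u.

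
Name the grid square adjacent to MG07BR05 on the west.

Longitude extended square 0; −1 → -1, wraps to 9, carry into subsquare.
Longitude subsquare b = 1; −1 → 0 = a.
The latitude characters are unchanged.

MG07ar95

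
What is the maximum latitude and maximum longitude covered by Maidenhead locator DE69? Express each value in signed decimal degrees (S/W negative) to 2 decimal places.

Field D=3, E=4: +3·20° lon, +4·10° lat → SW at lon -120°, lat -50°.
Square 6, 9: +6·2° lon, +9·1° lat → SW at lon -108°, lat -41°.
Cell spans 2° lon × 1° lat. NE corner is SW corner plus one full cell.
latitude -40.00, longitude -106.00.

-40.00, -106.00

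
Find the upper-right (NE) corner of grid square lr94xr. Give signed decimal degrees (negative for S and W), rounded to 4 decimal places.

84.7500, 60.0000

Field L=11, R=17: +11·20° lon, +17·10° lat → SW at lon 40°, lat 80°.
Square 9, 4: +9·2° lon, +4·1° lat → SW at lon 58°, lat 84°.
Subsquare x=23, r=17: +23·0.0833333° lon, +17·0.0416667° lat → SW at lon 59.9167°, lat 84.7083°.
Cell spans 0.0833333° lon × 0.0416667° lat. NE corner is SW corner plus one full cell.
latitude 84.7500, longitude 60.0000.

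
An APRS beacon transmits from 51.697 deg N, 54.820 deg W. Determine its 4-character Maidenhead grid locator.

GO21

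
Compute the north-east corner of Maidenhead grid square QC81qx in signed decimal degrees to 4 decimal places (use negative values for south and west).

-68.0000, 157.4167

Field Q=16, C=2: +16·20° lon, +2·10° lat → SW at lon 140°, lat -70°.
Square 8, 1: +8·2° lon, +1·1° lat → SW at lon 156°, lat -69°.
Subsquare q=16, x=23: +16·0.0833333° lon, +23·0.0416667° lat → SW at lon 157.333°, lat -68.0417°.
Cell spans 0.0833333° lon × 0.0416667° lat. NE corner is SW corner plus one full cell.
latitude -68.0000, longitude 157.4167.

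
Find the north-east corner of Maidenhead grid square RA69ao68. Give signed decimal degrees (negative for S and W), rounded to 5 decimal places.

-80.37917, 172.05833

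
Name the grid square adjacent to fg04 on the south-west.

EG93

Longitude square 0; −1 → -1, wraps to 9, carry into field.
Longitude field F = 5; −1 → 4 = E.
Latitude square 4; −1 → 3.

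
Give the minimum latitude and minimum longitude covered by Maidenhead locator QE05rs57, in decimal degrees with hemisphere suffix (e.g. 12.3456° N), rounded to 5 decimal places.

44.22083° S, 141.45833° E

Field Q=16, E=4: +16·20° lon, +4·10° lat → SW at lon 140°, lat -50°.
Square 0, 5: +0·2° lon, +5·1° lat → SW at lon 140°, lat -45°.
Subsquare r=17, s=18: +17·0.0833333° lon, +18·0.0416667° lat → SW at lon 141.417°, lat -44.25°.
Extended square 5, 7: +5·0.00833333° lon, +7·0.00416667° lat → SW at lon 141.458°, lat -44.2208°.
latitude 44.22083° S, longitude 141.45833° E.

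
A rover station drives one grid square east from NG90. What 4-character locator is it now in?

OG00

Longitude square 9; +1 → 10, wraps to 0, carry into field.
Longitude field N = 13; +1 → 14 = O.
The latitude characters are unchanged.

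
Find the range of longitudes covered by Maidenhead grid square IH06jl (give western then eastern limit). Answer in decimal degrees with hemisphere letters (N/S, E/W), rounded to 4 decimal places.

Field I=8, H=7: +8·20° lon, +7·10° lat → SW at lon -20°, lat -20°.
Square 0, 6: +0·2° lon, +6·1° lat → SW at lon -20°, lat -14°.
Subsquare j=9, l=11: +9·0.0833333° lon, +11·0.0416667° lat → SW at lon -19.25°, lat -13.5417°.
Cell spans 0.0833333° lon × 0.0416667° lat.
west 19.2500° W, east 19.1667° W.

19.2500° W, 19.1667° W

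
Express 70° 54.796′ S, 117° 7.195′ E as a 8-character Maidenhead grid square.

Shift to the Maidenhead origin (180°W, 90°S): lon 297.11992, lat 19.08673.
Field (20°×10°, letters A–R): lon ⌊297.11992/20⌋ = 14 → O; lat ⌊19.08673/10⌋ = 1 → B.
Square (2°×1°, digits 0–9): lon ⌊17.11992/2⌋ = 8; lat ⌊9.08673/1⌋ = 9.
Subsquare (5′×2.5′, letters a–x): lon ⌊1.11992/0.0833333⌋ = 13 → n; lat ⌊0.08673/0.0416667⌋ = 2 → c.
Extended square (30″×15″, digits 0–9): lon ⌊0.03658/0.00833333⌋ = 4; lat ⌊0.00340/0.00416667⌋ = 0.

OB89nc40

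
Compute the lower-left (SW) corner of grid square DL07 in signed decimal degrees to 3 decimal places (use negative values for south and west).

27.000, -120.000

Field D=3, L=11: +3·20° lon, +11·10° lat → SW at lon -120°, lat 20°.
Square 0, 7: +0·2° lon, +7·1° lat → SW at lon -120°, lat 27°.
latitude 27.000, longitude -120.000.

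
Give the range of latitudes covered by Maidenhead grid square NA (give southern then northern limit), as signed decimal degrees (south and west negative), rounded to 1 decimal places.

-90.0, -80.0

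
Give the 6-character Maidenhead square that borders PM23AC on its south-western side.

PM13xb

Longitude subsquare a = 0; −1 → -1, wraps to 23 = x, carry into square.
Longitude square 2; −1 → 1.
Latitude subsquare c = 2; −1 → 1 = b.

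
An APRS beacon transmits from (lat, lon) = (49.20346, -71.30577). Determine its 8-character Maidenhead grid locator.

FN49ie38

Add 180° to longitude and 90° to latitude: 108.69423, 139.20346.
Field: lon ⌊108.69423/20⌋ = 5 → F; lat ⌊139.20346/10⌋ = 13 → N.
Square: lon ⌊8.69423/2⌋ = 4; lat ⌊9.20346/1⌋ = 9.
Subsquare: lon ⌊0.69423/0.0833333⌋ = 8 → i; lat ⌊0.20346/0.0416667⌋ = 4 → e.
Extended square: lon ⌊0.02756/0.00833333⌋ = 3; lat ⌊0.03679/0.00416667⌋ = 8.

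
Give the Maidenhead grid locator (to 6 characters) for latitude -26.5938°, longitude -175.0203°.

Add 180° to longitude and 90° to latitude: 4.9797, 63.4062.
Field (20°×10°, letters A–R): lon ⌊4.9797/20⌋ = 0 → A; lat ⌊63.4062/10⌋ = 6 → G.
Square (2°×1°, digits 0–9): lon ⌊4.9797/2⌋ = 2; lat ⌊3.4062/1⌋ = 3.
Subsquare (5′×2.5′, letters a–x): lon ⌊0.9797/0.0833333⌋ = 11 → l; lat ⌊0.4062/0.0416667⌋ = 9 → j.

AG23lj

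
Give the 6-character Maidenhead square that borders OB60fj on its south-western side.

Longitude subsquare f = 5; −1 → 4 = e.
Latitude subsquare j = 9; −1 → 8 = i.

OB60ei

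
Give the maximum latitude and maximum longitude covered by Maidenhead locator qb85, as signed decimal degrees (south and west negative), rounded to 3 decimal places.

Field Q=16, B=1: +16·20° lon, +1·10° lat → SW at lon 140°, lat -80°.
Square 8, 5: +8·2° lon, +5·1° lat → SW at lon 156°, lat -75°.
Cell spans 2° lon × 1° lat. NE corner is SW corner plus one full cell.
latitude -74.000, longitude 158.000.

-74.000, 158.000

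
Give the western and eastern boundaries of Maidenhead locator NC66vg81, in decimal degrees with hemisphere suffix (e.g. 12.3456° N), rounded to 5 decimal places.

Field N=13, C=2: +13·20° lon, +2·10° lat → SW at lon 80°, lat -70°.
Square 6, 6: +6·2° lon, +6·1° lat → SW at lon 92°, lat -64°.
Subsquare v=21, g=6: +21·0.0833333° lon, +6·0.0416667° lat → SW at lon 93.75°, lat -63.75°.
Extended square 8, 1: +8·0.00833333° lon, +1·0.00416667° lat → SW at lon 93.8167°, lat -63.7458°.
Cell spans 0.00833333° lon × 0.00416667° lat.
west 93.81667° E, east 93.82500° E.

93.81667° E, 93.82500° E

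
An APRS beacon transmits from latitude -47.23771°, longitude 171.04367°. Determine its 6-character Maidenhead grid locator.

Add 180° to longitude and 90° to latitude: 351.0437, 42.7623.
Field: lon ⌊351.0437/20⌋ = 17 → R; lat ⌊42.7623/10⌋ = 4 → E.
Square: lon ⌊11.0437/2⌋ = 5; lat ⌊2.7623/1⌋ = 2.
Subsquare: lon ⌊1.0437/0.0833333⌋ = 12 → m; lat ⌊0.7623/0.0416667⌋ = 18 → s.

RE52ms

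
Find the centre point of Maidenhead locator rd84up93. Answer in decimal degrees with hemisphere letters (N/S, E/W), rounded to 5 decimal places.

55.36042° S, 177.74583° E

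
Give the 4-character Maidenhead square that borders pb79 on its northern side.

Latitude square 9; +1 → 10, wraps to 0, carry into field.
Latitude field B = 1; +1 → 2 = C.
The longitude characters are unchanged.

PC70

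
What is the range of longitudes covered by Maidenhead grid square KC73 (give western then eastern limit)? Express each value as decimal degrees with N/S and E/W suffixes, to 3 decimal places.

34.000° E, 36.000° E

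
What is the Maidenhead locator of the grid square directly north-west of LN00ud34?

LN00ud25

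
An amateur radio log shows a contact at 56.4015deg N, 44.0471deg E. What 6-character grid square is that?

LO26aj

Add 180° to longitude and 90° to latitude: 224.0471, 146.4015.
Field: lon ⌊224.0471/20⌋ = 11 → L; lat ⌊146.4015/10⌋ = 14 → O.
Square: lon ⌊4.0471/2⌋ = 2; lat ⌊6.4015/1⌋ = 6.
Subsquare: lon ⌊0.0471/0.0833333⌋ = 0 → a; lat ⌊0.4015/0.0416667⌋ = 9 → j.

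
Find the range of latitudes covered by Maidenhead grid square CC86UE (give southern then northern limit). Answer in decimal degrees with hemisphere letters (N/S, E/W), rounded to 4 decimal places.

63.8333° S, 63.7917° S

Field C=2, C=2: +2·20° lon, +2·10° lat → SW at lon -140°, lat -70°.
Square 8, 6: +8·2° lon, +6·1° lat → SW at lon -124°, lat -64°.
Subsquare u=20, e=4: +20·0.0833333° lon, +4·0.0416667° lat → SW at lon -122.333°, lat -63.8333°.
Cell spans 0.0833333° lon × 0.0416667° lat.
south 63.8333° S, north 63.7917° S.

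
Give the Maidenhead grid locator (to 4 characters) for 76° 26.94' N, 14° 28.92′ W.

Add 180° to longitude and 90° to latitude: 165.52, 166.45.
Field: lon ⌊165.52/20⌋ = 8 → I; lat ⌊166.45/10⌋ = 16 → Q.
Square: lon ⌊5.52/2⌋ = 2; lat ⌊6.45/1⌋ = 6.

IQ26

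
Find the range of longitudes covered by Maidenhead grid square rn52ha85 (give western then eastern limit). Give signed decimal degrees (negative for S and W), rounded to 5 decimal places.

170.65000, 170.65833

Field R=17, N=13: +17·20° lon, +13·10° lat → SW at lon 160°, lat 40°.
Square 5, 2: +5·2° lon, +2·1° lat → SW at lon 170°, lat 42°.
Subsquare h=7, a=0: +7·0.0833333° lon, +0·0.0416667° lat → SW at lon 170.583°, lat 42°.
Extended square 8, 5: +8·0.00833333° lon, +5·0.00416667° lat → SW at lon 170.65°, lat 42.0208°.
Cell spans 0.00833333° lon × 0.00416667° lat.
west 170.65000, east 170.65833.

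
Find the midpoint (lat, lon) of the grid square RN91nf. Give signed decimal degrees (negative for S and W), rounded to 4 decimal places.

41.2292, 179.1250

Field R=17, N=13: +17·20° lon, +13·10° lat → SW at lon 160°, lat 40°.
Square 9, 1: +9·2° lon, +1·1° lat → SW at lon 178°, lat 41°.
Subsquare n=13, f=5: +13·0.0833333° lon, +5·0.0416667° lat → SW at lon 179.083°, lat 41.2083°.
Cell spans 0.0833333° lon × 0.0416667° lat. Centre is SW corner plus half of each.
latitude 41.2292, longitude 179.1250.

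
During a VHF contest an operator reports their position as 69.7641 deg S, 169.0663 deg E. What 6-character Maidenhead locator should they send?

Offset from 180°W / 90°S: lon 349.0663°, lat 20.2359°.
Field (20°×10°, letters A–R): 349.0663/20 → 17 → R, 20.2359/10 → 2 → C; chars RC.
Square (2°×1°, digits 0–9): 9.0663/2 → 4, 0.2359/1 → 0; chars 40.
Subsquare (5′×2.5′, letters a–x): 1.0663/0.0833333 → 12 → m, 0.2359/0.0416667 → 5 → f; chars mf.

RC40mf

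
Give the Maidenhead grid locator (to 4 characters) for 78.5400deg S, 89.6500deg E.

NB41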